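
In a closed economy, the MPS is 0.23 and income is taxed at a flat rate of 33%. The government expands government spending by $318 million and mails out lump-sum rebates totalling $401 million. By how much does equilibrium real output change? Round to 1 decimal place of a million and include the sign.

+$1,294.7 million

MPC = 1 − MPS = 1 − 0.23 = 0.77.
Expenditure multiplier = 1/(1 − c(1−t)) = 1/(1 − 0.77×0.67) = 1/0.4841 ≈ 2.066.
ΔG contributes k·ΔG = (+$318 million) / 0.4841 ≈ +$656.9 million.
ΔT of −$401 million changes first-round spending by −c·ΔT = +$308.77 million, contributing k·(−c·ΔT) = (+$308.77 million) / 0.4841 ≈ +$637.8 million.
Net ΔY = k(ΔG − c·ΔT) = (+$626.77 million) / 0.4841 ≈ +$1,294.7 million.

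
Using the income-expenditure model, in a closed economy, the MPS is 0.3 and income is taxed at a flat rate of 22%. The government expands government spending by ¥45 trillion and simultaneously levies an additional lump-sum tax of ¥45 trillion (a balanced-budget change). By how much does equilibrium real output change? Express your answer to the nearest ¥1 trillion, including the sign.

MPC = 1 − MPS = 1 − 0.3 = 0.7.
Expenditure multiplier = 1/(1 − c(1−t)) = 1/(1 − 0.7×0.78) = 1/0.454 ≈ 2.203.
ΔG contributes k·ΔG = (+¥45 trillion) / 0.454 ≈ +¥99.1 trillion.
ΔT of +¥45 trillion changes first-round spending by −c·ΔT = −¥31.5 trillion, contributing k·(−c·ΔT) = (−¥31.5 trillion) / 0.454 ≈ −¥69.4 trillion.
Net ΔY = k(ΔG − c·ΔT) = (+¥13.5 trillion) / 0.454 ≈ +¥30 trillion.

+¥30 trillion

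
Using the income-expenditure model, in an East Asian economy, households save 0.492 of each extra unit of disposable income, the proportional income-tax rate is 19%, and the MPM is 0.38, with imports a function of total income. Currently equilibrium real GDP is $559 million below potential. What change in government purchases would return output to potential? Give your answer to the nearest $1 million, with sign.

+$541 million

MPC = 1 − MPS = 1 − 0.492 = 0.508.
Spending multiplier = 1/(1 − c(1−t) + m) = 1/(1 − 0.508×0.81 + 0.38) = 1/0.96852 ≈ 1.033.
Need ΔY = +$559 million, so ΔG = ΔY/k = (+$559 million) × 0.96852 ≈ +$541 million.
The government should increase government purchases by $541 million.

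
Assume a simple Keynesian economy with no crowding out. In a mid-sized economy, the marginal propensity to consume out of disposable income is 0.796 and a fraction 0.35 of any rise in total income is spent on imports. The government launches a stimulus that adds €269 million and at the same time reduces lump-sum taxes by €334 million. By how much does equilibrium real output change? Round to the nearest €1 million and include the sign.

+€965 million

Expenditure multiplier = 1/(1 − c + m) = 1/(1 − 0.796 + 0.35) = 1/0.554 ≈ 1.805.
ΔG contributes k·ΔG = (+€269 million) / 0.554 ≈ +€485.6 million.
ΔT of −€334 million changes first-round spending by −c·ΔT = +€265.864 million, contributing k·(−c·ΔT) = (+€265.864 million) / 0.554 ≈ +€479.9 million.
Net ΔY = k(ΔG − c·ΔT) = (+€534.864 million) / 0.554 ≈ +€965 million.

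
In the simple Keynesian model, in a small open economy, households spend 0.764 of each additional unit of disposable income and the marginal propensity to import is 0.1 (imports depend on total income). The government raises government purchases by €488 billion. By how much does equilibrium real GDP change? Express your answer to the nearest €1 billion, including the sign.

Government-spending multiplier = 1/(1 − c + m) = 1/(1 − 0.764 + 0.1) = 1/0.336 ≈ 2.976.
ΔY = k × ΔG = (+€488 billion) / 0.336 ≈ +€1,452 billion.

+€1,452 billion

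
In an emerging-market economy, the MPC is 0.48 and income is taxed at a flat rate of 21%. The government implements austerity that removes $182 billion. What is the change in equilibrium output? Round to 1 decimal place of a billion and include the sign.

Expenditure multiplier = 1/(1 − c(1−t)) = 1/(1 − 0.48×0.79) = 1/0.6208 ≈ 1.611.
ΔY = k × ΔG = (−$182 billion) / 0.6208 ≈ −$293.2 billion.

−$293.2 billion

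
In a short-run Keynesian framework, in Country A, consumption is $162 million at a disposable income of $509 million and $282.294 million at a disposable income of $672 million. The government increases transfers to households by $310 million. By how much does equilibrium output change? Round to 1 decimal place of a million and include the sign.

+$873.2 million

MPC = ΔC/ΔYd = (282.294 − 162)/(672 − 509) = 120.294/163 = 0.738.
The transfer change shifts disposable income by +$310 million, so first-round consumption changes by c·ΔTR = 0.738 × (+$310 million) = +$228.78 million.
Expenditure multiplier = 1/(1 − MPC) = 1/(1 − 0.738) = 1/0.262 ≈ 3.817.
The transfer multiplier is c × k ≈ 2.817, so ΔY = k × (c·ΔTR) = (+$228.78 million) / 0.262 ≈ +$873.2 million.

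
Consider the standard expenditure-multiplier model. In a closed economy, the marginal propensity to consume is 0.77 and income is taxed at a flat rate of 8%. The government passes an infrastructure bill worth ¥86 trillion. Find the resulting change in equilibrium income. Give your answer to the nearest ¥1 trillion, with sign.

+¥295 trillion

Spending multiplier = 1/(1 − c(1−t)) = 1/(1 − 0.77×0.92) = 1/0.2916 ≈ 3.429.
ΔY = k × ΔG = (+¥86 trillion) / 0.2916 ≈ +¥295 trillion.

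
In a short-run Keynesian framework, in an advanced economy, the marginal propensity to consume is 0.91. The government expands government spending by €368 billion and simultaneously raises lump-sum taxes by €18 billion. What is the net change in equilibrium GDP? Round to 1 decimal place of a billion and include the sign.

Expenditure multiplier = 1/(1 − MPC) = 1/(1 − 0.91) = 1/0.09 ≈ 11.111.
ΔG contributes k·ΔG = (+€368 billion) / 0.09 ≈ +€4,088.9 billion.
ΔT of +€18 billion changes first-round spending by −c·ΔT = −€16.38 billion, contributing k·(−c·ΔT) = (−€16.38 billion) / 0.09 = −€182 billion.
Net ΔY = k(ΔG − c·ΔT) = (+€351.62 billion) / 0.09 ≈ +€3,906.9 billion.

+€3,906.9 billion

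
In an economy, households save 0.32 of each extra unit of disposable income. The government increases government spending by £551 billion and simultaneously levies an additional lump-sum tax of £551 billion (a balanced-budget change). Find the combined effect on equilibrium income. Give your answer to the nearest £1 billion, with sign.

MPC = 1 − MPS = 1 − 0.32 = 0.68.
Expenditure multiplier = 1/(1 − MPC) = 1/(1 − 0.68) = 1/0.32 = 3.125.
ΔG contributes k·ΔG = (+£551 billion) / 0.32 ≈ +£1,721.9 billion.
ΔT of +£551 billion changes first-round spending by −c·ΔT = −£374.68 billion, contributing k·(−c·ΔT) = (−£374.68 billion) / 0.32 ≈ −£1,170.9 billion.
With ΔG = ΔT and no other leakages, the balanced-budget multiplier is 1, so ΔY = ΔG = +£551 billion.

+£551 billion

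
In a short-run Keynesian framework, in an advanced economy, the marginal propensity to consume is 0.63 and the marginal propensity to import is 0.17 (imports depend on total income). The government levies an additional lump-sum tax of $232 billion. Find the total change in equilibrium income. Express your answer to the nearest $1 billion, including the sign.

A lump-sum tax change of +$232 billion shifts disposable income by −$232 billion; first-round consumption changes by −c × ΔT = −0.63 × (+$232 billion) = −$146.16 billion.
Expenditure multiplier = 1/(1 − c + m) = 1/(1 − 0.63 + 0.17) = 1/0.54 ≈ 1.852.
The tax multiplier is −c × k ≈ −1.167, so ΔY = k × (−c·ΔT) = (−$146.16 billion) / 0.54 ≈ −$271 billion.

−$271 billion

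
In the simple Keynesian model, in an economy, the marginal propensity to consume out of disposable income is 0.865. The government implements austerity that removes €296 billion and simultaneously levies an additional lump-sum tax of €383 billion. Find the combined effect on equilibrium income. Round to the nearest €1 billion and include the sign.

−€4,647 billion

Expenditure multiplier = 1/(1 − MPC) = 1/(1 − 0.865) = 1/0.135 ≈ 7.407.
ΔG contributes k·ΔG = (−€296 billion) / 0.135 ≈ −€2,192.6 billion.
ΔT of +€383 billion changes first-round spending by −c·ΔT = −€331.295 billion, contributing k·(−c·ΔT) = (−€331.295 billion) / 0.135 ≈ −€2,454 billion.
Net ΔY = k(ΔG − c·ΔT) = (−€627.295 billion) / 0.135 ≈ −€4,647 billion.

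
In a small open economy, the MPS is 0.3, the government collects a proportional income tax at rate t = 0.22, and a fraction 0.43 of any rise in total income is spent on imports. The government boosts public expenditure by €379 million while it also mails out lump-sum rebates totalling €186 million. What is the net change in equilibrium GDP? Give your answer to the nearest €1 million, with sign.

MPC = 1 − MPS = 1 − 0.3 = 0.7.
Expenditure multiplier = 1/(1 − c(1−t) + m) = 1/(1 − 0.7×0.78 + 0.43) = 1/0.884 ≈ 1.131.
ΔG contributes k·ΔG = (+€379 million) / 0.884 ≈ +€428.7 million.
ΔT of −€186 million changes first-round spending by −c·ΔT = +€130.2 million, contributing k·(−c·ΔT) = (+€130.2 million) / 0.884 ≈ +€147.3 million.
Net ΔY = k(ΔG − c·ΔT) = (+€509.2 million) / 0.884 ≈ +€576 million.

+€576 million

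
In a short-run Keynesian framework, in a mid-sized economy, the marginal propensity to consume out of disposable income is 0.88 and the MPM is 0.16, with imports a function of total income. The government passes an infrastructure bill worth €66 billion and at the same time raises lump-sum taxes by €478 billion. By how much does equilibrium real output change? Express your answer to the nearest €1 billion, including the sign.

Expenditure multiplier = 1/(1 − c + m) = 1/(1 − 0.88 + 0.16) = 1/0.28 ≈ 3.571.
ΔG contributes k·ΔG = (+€66 billion) / 0.28 ≈ +€235.7 billion.
ΔT of +€478 billion changes first-round spending by −c·ΔT = −€420.64 billion, contributing k·(−c·ΔT) = (−€420.64 billion) / 0.28 ≈ −€1,502.3 billion.
Net ΔY = k(ΔG − c·ΔT) = (−€354.64 billion) / 0.28 ≈ −€1,267 billion.

−€1,267 billion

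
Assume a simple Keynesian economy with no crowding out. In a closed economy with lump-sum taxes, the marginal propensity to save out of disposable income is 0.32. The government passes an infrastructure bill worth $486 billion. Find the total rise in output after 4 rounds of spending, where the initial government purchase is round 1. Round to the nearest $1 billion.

MPC = 1 − MPS = 1 − 0.32 = 0.68.
Round 1 adds ΔG = $486 billion; each later round is MPC = 0.68 times the previous.
After 4 rounds: 486 + 330.48 + 224.7264 + 152.813952 = ΔG·(1 − c^4)/(1 − c) = 486 × (1 − 0.21381376)/0.32 ≈ $1,194 billion.

$1,194 billion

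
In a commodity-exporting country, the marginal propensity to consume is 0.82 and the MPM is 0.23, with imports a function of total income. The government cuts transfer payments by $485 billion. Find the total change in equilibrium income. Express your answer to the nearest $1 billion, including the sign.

−$970 billion

The transfer change shifts disposable income by −$485 billion, so first-round consumption changes by c·ΔTR = 0.82 × (−$485 billion) = −$397.7 billion.
Expenditure multiplier = 1/(1 − c + m) = 1/(1 − 0.82 + 0.23) = 1/0.41 ≈ 2.439.
The transfer multiplier is c × k = 2, so ΔY = k × (c·ΔTR) = (−$397.7 billion) / 0.41 = −$970 billion.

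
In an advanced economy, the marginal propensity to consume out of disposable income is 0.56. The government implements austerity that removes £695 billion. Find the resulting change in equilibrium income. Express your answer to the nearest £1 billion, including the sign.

−£1,580 billion

Expenditure multiplier = 1/(1 − MPC) = 1/(1 − 0.56) = 1/0.44 ≈ 2.273.
ΔY = k × ΔG = (−£695 billion) / 0.44 ≈ −£1,580 billion.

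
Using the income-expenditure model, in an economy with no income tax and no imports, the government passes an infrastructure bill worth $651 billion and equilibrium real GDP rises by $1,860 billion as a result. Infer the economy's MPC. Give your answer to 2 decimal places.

Implied spending multiplier k = ΔY/ΔG = 1,860/651 ≈ 2.8571.
Since k = 1/(1 − MPC), MPC = 1 − 1/k = 1 − ΔG/ΔY = 1 − 651/1,860 = 0.65.

0.65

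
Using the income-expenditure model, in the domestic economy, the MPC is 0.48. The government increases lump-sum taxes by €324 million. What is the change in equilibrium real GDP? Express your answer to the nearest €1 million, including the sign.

A lump-sum tax change of +€324 million shifts disposable income by −€324 million; first-round consumption changes by −c × ΔT = −0.48 × (+€324 million) = −€155.52 million.
Expenditure multiplier = 1/(1 − MPC) = 1/(1 − 0.48) = 1/0.52 ≈ 1.923.
The tax multiplier is −c × k ≈ −0.923, so ΔY = k × (−c·ΔT) = (−€155.52 million) / 0.52 ≈ −€299 million.

−€299 million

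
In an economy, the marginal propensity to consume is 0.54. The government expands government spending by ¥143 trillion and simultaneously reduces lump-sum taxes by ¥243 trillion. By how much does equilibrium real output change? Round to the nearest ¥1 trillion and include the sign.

Expenditure multiplier = 1/(1 − MPC) = 1/(1 − 0.54) = 1/0.46 ≈ 2.174.
ΔG contributes k·ΔG = (+¥143 trillion) / 0.46 ≈ +¥310.9 trillion.
ΔT of −¥243 trillion changes first-round spending by −c·ΔT = +¥131.22 trillion, contributing k·(−c·ΔT) = (+¥131.22 trillion) / 0.46 ≈ +¥285.3 trillion.
Net ΔY = k(ΔG − c·ΔT) = (+¥274.22 trillion) / 0.46 ≈ +¥596 trillion.

+¥596 trillion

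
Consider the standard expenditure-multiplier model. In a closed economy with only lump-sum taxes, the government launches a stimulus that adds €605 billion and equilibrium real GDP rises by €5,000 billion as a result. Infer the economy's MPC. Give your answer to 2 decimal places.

Implied spending multiplier k = ΔY/ΔG = 5,000/605 ≈ 8.2645.
Since k = 1/(1 − MPC), MPC = 1 − 1/k = 1 − ΔG/ΔY = 1 − 605/5,000 ≈ 0.88.

0.88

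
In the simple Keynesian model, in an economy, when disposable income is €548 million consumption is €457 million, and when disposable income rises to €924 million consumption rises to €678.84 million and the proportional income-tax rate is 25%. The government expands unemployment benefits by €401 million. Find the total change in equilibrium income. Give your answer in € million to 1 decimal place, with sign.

MPC = ΔC/ΔYd = (678.84 − 457)/(924 − 548) = 221.84/376 = 0.59.
The transfer change shifts disposable income by +€401 million, so first-round consumption changes by c·ΔTR = 0.59 × (+€401 million) = +€236.59 million.
Expenditure multiplier = 1/(1 − c(1−t)) = 1/(1 − 0.59×0.75) = 1/0.5575 ≈ 1.794.
The transfer multiplier is c × k ≈ 1.058, so ΔY = k × (c·ΔTR) = (+€236.59 million) / 0.5575 ≈ +€424.4 million.

+€424.4 million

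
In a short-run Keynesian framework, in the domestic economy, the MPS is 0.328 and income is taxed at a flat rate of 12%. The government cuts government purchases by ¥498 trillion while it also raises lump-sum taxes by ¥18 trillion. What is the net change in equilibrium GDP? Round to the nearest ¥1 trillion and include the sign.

MPC = 1 − MPS = 1 − 0.328 = 0.672.
Expenditure multiplier = 1/(1 − c(1−t)) = 1/(1 − 0.672×0.88) = 1/0.40864 ≈ 2.447.
ΔG contributes k·ΔG = (−¥498 trillion) / 0.40864 ≈ −¥1,218.7 trillion.
ΔT of +¥18 trillion changes first-round spending by −c·ΔT = −¥12.096 trillion, contributing k·(−c·ΔT) = (−¥12.096 trillion) / 0.40864 ≈ −¥29.6 trillion.
Net ΔY = k(ΔG − c·ΔT) = (−¥510.096 trillion) / 0.40864 ≈ −¥1,248 trillion.

−¥1,248 trillion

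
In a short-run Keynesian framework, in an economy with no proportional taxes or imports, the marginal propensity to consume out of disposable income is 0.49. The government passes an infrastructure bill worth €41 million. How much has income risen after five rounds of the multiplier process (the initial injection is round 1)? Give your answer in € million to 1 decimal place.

€78.1 million

Round 1 adds ΔG = €41 million; each later round is MPC = 0.49 times the previous.
After 5 rounds: 41 + 20.09 + 9.8441 + 4.823609 + 2.36356841 = ΔG·(1 − c^5)/(1 − c) = 41 × (1 − 0.0282475249)/0.51 ≈ €78.1 million.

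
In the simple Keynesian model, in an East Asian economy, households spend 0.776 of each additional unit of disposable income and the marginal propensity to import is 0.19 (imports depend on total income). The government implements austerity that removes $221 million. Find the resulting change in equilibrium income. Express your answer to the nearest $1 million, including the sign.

−$534 million

Expenditure multiplier = 1/(1 − c + m) = 1/(1 − 0.776 + 0.19) = 1/0.414 ≈ 2.415.
ΔY = k × ΔG = (−$221 million) / 0.414 ≈ −$534 million.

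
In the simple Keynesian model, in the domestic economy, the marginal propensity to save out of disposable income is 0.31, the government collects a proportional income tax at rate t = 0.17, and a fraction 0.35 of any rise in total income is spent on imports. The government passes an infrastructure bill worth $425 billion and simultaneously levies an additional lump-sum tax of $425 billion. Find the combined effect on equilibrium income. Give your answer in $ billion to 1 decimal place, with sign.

MPC = 1 − MPS = 1 − 0.31 = 0.69.
Expenditure multiplier = 1/(1 − c(1−t) + m) = 1/(1 − 0.69×0.83 + 0.35) = 1/0.7773 ≈ 1.287.
ΔG contributes k·ΔG = (+$425 billion) / 0.7773 ≈ +$546.8 billion.
ΔT of +$425 billion changes first-round spending by −c·ΔT = −$293.25 billion, contributing k·(−c·ΔT) = (−$293.25 billion) / 0.7773 ≈ −$377.3 billion.
Net ΔY = k(ΔG − c·ΔT) = (+$131.75 billion) / 0.7773 ≈ +$169.5 billion.

+$169.5 billion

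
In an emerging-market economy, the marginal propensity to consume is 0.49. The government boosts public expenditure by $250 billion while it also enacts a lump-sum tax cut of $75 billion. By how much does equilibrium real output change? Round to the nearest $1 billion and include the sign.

Expenditure multiplier = 1/(1 − MPC) = 1/(1 − 0.49) = 1/0.51 ≈ 1.961.
ΔG contributes k·ΔG = (+$250 billion) / 0.51 ≈ +$490.2 billion.
ΔT of −$75 billion changes first-round spending by −c·ΔT = +$36.75 billion, contributing k·(−c·ΔT) = (+$36.75 billion) / 0.51 ≈ +$72.1 billion.
Net ΔY = k(ΔG − c·ΔT) = (+$286.75 billion) / 0.51 ≈ +$562 billion.

+$562 billion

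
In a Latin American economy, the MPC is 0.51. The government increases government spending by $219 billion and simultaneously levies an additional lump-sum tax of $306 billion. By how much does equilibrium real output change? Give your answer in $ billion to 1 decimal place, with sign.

+$128.4 billion

Expenditure multiplier = 1/(1 − MPC) = 1/(1 − 0.51) = 1/0.49 ≈ 2.041.
ΔG contributes k·ΔG = (+$219 billion) / 0.49 ≈ +$446.9 billion.
ΔT of +$306 billion changes first-round spending by −c·ΔT = −$156.06 billion, contributing k·(−c·ΔT) = (−$156.06 billion) / 0.49 ≈ −$318.5 billion.
Net ΔY = k(ΔG − c·ΔT) = (+$62.94 billion) / 0.49 ≈ +$128.4 billion.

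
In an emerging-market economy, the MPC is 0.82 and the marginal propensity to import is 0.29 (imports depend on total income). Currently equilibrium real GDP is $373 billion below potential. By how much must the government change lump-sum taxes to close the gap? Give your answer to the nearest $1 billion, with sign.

Spending multiplier = 1/(1 − c + m) = 1/(1 − 0.82 + 0.29) = 1/0.47 ≈ 2.128.
Tax multiplier = −c·k = −0.82/0.47 ≈ −1.745. Need ΔY = +$373 billion, so ΔT = ΔY/(−c·k) = −(+$373 billion) × 0.47 / 0.82 ≈ −$214 billion.
The government should cut lump-sum taxes by $214 billion.

−$214 billion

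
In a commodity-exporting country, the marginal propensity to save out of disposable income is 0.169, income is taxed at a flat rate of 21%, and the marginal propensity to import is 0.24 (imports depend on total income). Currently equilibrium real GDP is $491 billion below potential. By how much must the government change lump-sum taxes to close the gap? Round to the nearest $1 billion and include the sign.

−$345 billion

MPC = 1 − MPS = 1 − 0.169 = 0.831.
Spending multiplier = 1/(1 − c(1−t) + m) = 1/(1 − 0.831×0.79 + 0.24) = 1/0.58351 ≈ 1.714.
Tax multiplier = −c·k = −0.831/0.58351 ≈ −1.424. Need ΔY = +$491 billion, so ΔT = ΔY/(−c·k) = −(+$491 billion) × 0.58351 / 0.831 ≈ −$345 billion.
The government should cut lump-sum taxes by $345 billion.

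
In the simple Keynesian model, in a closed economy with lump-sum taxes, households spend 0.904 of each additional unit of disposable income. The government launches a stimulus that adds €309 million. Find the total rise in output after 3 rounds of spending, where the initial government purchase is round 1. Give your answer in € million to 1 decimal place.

€840.9 million

Round 1 adds ΔG = €309 million; each later round is MPC = 0.904 times the previous.
After 3 rounds: 309 + 279.336 + 252.519744 = ΔG·(1 − c^3)/(1 − c) = 309 × (1 − 0.738763264)/0.096 ≈ €840.9 million.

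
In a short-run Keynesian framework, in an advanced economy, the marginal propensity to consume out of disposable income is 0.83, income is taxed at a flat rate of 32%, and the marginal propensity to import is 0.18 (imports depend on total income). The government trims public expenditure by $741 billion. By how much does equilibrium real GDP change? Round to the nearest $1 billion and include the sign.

−$1,204 billion

Expenditure multiplier = 1/(1 − c(1−t) + m) = 1/(1 − 0.83×0.68 + 0.18) = 1/0.6156 ≈ 1.624.
ΔY = k × ΔG = (−$741 billion) / 0.6156 ≈ −$1,204 billion.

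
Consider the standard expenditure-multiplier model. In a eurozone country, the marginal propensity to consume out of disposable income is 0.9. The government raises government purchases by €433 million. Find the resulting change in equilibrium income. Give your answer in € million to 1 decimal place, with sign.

+€4,330.0 million

Spending multiplier = 1/(1 − MPC) = 1/(1 − 0.9) = 1/0.1 = 10.
ΔY = k × ΔG = (+€433 million) / 0.1 = +€4,330 million.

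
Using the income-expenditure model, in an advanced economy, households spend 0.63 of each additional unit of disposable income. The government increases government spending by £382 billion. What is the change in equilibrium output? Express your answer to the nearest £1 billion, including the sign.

Government-spending multiplier = 1/(1 − MPC) = 1/(1 − 0.63) = 1/0.37 ≈ 2.703.
ΔY = k × ΔG = (+£382 billion) / 0.37 ≈ +£1,032 billion.

+£1,032 billion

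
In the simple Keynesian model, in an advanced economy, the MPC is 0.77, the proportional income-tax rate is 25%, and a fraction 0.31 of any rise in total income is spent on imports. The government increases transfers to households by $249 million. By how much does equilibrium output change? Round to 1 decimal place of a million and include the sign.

+$261.7 million

The transfer change shifts disposable income by +$249 million, so first-round consumption changes by c·ΔTR = 0.77 × (+$249 million) = +$191.73 million.
Expenditure multiplier = 1/(1 − c(1−t) + m) = 1/(1 − 0.77×0.75 + 0.31) = 1/0.7325 ≈ 1.365.
The transfer multiplier is c × k ≈ 1.051, so ΔY = k × (c·ΔTR) = (+$191.73 million) / 0.7325 ≈ +$261.7 million.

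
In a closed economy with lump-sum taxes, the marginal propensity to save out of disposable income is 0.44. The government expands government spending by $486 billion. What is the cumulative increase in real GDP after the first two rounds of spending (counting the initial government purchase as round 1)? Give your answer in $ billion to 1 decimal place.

$758.2 billion

MPC = 1 − MPS = 1 − 0.44 = 0.56.
Round 1 adds ΔG = $486 billion; each later round is MPC = 0.56 times the previous.
After 2 rounds: 486 + 272.16 = ΔG·(1 − c^2)/(1 − c) = 486 × (1 − 0.3136)/0.44 ≈ $758.2 billion.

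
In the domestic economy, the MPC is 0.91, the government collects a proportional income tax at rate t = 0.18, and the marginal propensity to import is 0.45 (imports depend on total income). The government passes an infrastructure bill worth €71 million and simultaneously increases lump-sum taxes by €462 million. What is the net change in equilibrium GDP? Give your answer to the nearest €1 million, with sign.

−€496 million

Expenditure multiplier = 1/(1 − c(1−t) + m) = 1/(1 − 0.91×0.82 + 0.45) = 1/0.7038 ≈ 1.421.
ΔG contributes k·ΔG = (+€71 million) / 0.7038 ≈ +€100.9 million.
ΔT of +€462 million changes first-round spending by −c·ΔT = −€420.42 million, contributing k·(−c·ΔT) = (−€420.42 million) / 0.7038 ≈ −€597.4 million.
Net ΔY = k(ΔG − c·ΔT) = (−€349.42 million) / 0.7038 ≈ −€496 million.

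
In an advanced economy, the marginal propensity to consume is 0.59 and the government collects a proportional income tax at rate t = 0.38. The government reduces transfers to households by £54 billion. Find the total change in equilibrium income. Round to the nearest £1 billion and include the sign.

The transfer change shifts disposable income by −£54 billion, so first-round consumption changes by c·ΔTR = 0.59 × (−£54 billion) = −£31.86 billion.
Expenditure multiplier = 1/(1 − c(1−t)) = 1/(1 − 0.59×0.62) = 1/0.6342 ≈ 1.577.
The transfer multiplier is c × k ≈ 0.93, so ΔY = k × (c·ΔTR) = (−£31.86 billion) / 0.6342 ≈ −£50 billion.

−£50 billion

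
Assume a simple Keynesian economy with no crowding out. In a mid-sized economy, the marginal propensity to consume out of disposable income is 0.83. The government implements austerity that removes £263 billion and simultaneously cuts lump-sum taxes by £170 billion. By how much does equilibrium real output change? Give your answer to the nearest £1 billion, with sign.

−£717 billion

Expenditure multiplier = 1/(1 − MPC) = 1/(1 − 0.83) = 1/0.17 ≈ 5.882.
ΔG contributes k·ΔG = (−£263 billion) / 0.17 ≈ −£1,547.1 billion.
ΔT of −£170 billion changes first-round spending by −c·ΔT = +£141.1 billion, contributing k·(−c·ΔT) = (+£141.1 billion) / 0.17 = +£830 billion.
Net ΔY = k(ΔG − c·ΔT) = (−£121.9 billion) / 0.17 ≈ −£717 billion.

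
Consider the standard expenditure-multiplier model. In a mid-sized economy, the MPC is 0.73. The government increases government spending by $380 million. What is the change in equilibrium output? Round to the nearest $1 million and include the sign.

+$1,407 million

Expenditure multiplier = 1/(1 − MPC) = 1/(1 − 0.73) = 1/0.27 ≈ 3.704.
ΔY = k × ΔG = (+$380 million) / 0.27 ≈ +$1,407 million.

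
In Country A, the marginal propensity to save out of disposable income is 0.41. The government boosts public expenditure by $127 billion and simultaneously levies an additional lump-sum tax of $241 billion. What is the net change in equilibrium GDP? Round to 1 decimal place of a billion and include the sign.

−$37.0 billion

MPC = 1 − MPS = 1 − 0.41 = 0.59.
Expenditure multiplier = 1/(1 − MPC) = 1/(1 − 0.59) = 1/0.41 ≈ 2.439.
ΔG contributes k·ΔG = (+$127 billion) / 0.41 ≈ +$309.8 billion.
ΔT of +$241 billion changes first-round spending by −c·ΔT = −$142.19 billion, contributing k·(−c·ΔT) = (−$142.19 billion) / 0.41 ≈ −$346.8 billion.
Net ΔY = k(ΔG − c·ΔT) = (−$15.19 billion) / 0.41 ≈ −$37 billion.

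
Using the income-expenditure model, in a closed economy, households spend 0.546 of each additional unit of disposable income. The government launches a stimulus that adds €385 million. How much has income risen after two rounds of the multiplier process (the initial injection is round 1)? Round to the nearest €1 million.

Round 1 adds ΔG = €385 million; each later round is MPC = 0.546 times the previous.
After 2 rounds: 385 + 210.21 = ΔG·(1 − c^2)/(1 − c) = 385 × (1 − 0.298116)/0.454 ≈ €595 million.

€595 million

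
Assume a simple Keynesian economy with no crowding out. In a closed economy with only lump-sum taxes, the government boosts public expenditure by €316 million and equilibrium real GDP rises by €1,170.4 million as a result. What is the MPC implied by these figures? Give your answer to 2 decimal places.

Implied spending multiplier k = ΔY/ΔG = 1,170.4/316 ≈ 3.7038.
Since k = 1/(1 − MPC), MPC = 1 − 1/k = 1 − ΔG/ΔY = 1 − 316/1,170.4 ≈ 0.73.

0.73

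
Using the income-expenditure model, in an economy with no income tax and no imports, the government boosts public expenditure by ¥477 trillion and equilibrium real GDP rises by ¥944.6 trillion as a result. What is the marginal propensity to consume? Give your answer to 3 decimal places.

Implied spending multiplier k = ΔY/ΔG = 944.6/477 ≈ 1.9803.
Since k = 1/(1 − MPC), MPC = 1 − 1/k = 1 − ΔG/ΔY = 1 − 477/944.6 ≈ 0.495.

0.495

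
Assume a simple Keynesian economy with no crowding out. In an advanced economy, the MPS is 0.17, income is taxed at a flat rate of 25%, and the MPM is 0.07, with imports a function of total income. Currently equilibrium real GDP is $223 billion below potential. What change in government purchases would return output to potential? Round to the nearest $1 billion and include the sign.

+$100 billion

MPC = 1 − MPS = 1 − 0.17 = 0.83.
Spending multiplier = 1/(1 − c(1−t) + m) = 1/(1 − 0.83×0.75 + 0.07) = 1/0.4475 ≈ 2.235.
Need ΔY = +$223 billion, so ΔG = ΔY/k = (+$223 billion) × 0.4475 ≈ +$100 billion.
The government should increase government purchases by $100 billion.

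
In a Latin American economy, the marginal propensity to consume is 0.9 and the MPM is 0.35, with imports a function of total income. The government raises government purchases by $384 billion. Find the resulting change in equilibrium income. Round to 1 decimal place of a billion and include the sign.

+$853.3 billion

Spending multiplier = 1/(1 − c + m) = 1/(1 − 0.9 + 0.35) = 1/0.45 ≈ 2.222.
ΔY = k × ΔG = (+$384 billion) / 0.45 ≈ +$853.3 billion.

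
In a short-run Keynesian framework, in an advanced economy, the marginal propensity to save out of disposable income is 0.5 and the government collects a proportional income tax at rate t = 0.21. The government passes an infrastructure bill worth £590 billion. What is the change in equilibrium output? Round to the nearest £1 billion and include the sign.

MPC = 1 − MPS = 1 − 0.5 = 0.5.
Government-spending multiplier = 1/(1 − c(1−t)) = 1/(1 − 0.5×0.79) = 1/0.605 ≈ 1.653.
ΔY = k × ΔG = (+£590 billion) / 0.605 ≈ +£975 billion.

+£975 billion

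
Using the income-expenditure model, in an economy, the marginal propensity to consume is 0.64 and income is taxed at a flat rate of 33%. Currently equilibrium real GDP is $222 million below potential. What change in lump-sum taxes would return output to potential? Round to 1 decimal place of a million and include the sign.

−$198.1 million

Spending multiplier = 1/(1 − c(1−t)) = 1/(1 − 0.64×0.67) = 1/0.5712 ≈ 1.751.
Tax multiplier = −c·k = −0.64/0.5712 ≈ −1.12. Need ΔY = +$222 million, so ΔT = ΔY/(−c·k) = −(+$222 million) × 0.5712 / 0.64 ≈ −$198.1 million.
The government should cut lump-sum taxes by $198.1 million.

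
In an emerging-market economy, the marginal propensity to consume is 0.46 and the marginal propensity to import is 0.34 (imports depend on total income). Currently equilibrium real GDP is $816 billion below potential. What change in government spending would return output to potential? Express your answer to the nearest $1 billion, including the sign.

+$718 billion

Spending multiplier = 1/(1 − c + m) = 1/(1 − 0.46 + 0.34) = 1/0.88 ≈ 1.136.
Need ΔY = +$816 billion, so ΔG = ΔY/k = (+$816 billion) × 0.88 ≈ +$718 billion.
The government should increase government spending by $718 billion.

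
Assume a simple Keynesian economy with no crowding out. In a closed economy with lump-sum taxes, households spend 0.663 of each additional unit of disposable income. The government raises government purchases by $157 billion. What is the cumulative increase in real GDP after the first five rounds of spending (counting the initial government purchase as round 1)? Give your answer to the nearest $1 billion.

$406 billion

Round 1 adds ΔG = $157 billion; each later round is MPC = 0.663 times the previous.
After 5 rounds: 157 + 104.091 + 69.012333 + 45.755176779 + 30.335682204477 = ΔG·(1 − c^5)/(1 − c) = 157 × (1 − 0.128105460519543)/0.337 ≈ $406 billion.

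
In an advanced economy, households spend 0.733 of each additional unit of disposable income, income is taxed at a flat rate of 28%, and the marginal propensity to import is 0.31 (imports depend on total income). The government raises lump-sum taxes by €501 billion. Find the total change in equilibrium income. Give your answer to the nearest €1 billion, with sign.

−€469 billion

A lump-sum tax change of +€501 billion shifts disposable income by −€501 billion; first-round consumption changes by −c × ΔT = −0.733 × (+€501 billion) = −€367.233 billion.
Expenditure multiplier = 1/(1 − c(1−t) + m) = 1/(1 − 0.733×0.72 + 0.31) = 1/0.78224 ≈ 1.278.
The tax multiplier is −c × k ≈ −0.937, so ΔY = k × (−c·ΔT) = (−€367.233 billion) / 0.78224 ≈ −€469 billion.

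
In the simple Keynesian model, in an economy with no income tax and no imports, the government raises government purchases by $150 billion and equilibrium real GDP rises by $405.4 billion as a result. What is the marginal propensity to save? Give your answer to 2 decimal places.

0.37

Implied spending multiplier k = ΔY/ΔG = 405.4/150 ≈ 2.7027.
Since k = 1/(1 − MPC), MPC = 1 − 1/k = 1 − ΔG/ΔY = 1 − 150/405.4 ≈ 0.63.
MPS = 1 − MPC = 0.37.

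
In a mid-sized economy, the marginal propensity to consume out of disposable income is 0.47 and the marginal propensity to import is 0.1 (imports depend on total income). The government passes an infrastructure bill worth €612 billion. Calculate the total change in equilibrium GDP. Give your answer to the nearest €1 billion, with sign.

+€971 billion

Spending multiplier = 1/(1 − c + m) = 1/(1 − 0.47 + 0.1) = 1/0.63 ≈ 1.587.
ΔY = k × ΔG = (+€612 billion) / 0.63 ≈ +€971 billion.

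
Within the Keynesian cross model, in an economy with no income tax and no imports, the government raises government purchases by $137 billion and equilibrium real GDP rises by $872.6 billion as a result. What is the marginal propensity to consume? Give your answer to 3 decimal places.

0.843

Implied spending multiplier k = ΔY/ΔG = 872.6/137 ≈ 6.3693.
Since k = 1/(1 − MPC), MPC = 1 − 1/k = 1 − ΔG/ΔY = 1 − 137/872.6 ≈ 0.843.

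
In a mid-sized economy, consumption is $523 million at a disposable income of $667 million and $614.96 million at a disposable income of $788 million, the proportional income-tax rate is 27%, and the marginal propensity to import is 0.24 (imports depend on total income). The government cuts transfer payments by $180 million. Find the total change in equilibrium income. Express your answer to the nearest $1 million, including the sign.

MPC = ΔC/ΔYd = (614.96 − 523)/(788 − 667) = 91.96/121 = 0.76.
The transfer change shifts disposable income by −$180 million, so first-round consumption changes by c·ΔTR = 0.76 × (−$180 million) = −$136.8 million.
Expenditure multiplier = 1/(1 − c(1−t) + m) = 1/(1 − 0.76×0.73 + 0.24) = 1/0.6852 ≈ 1.459.
The transfer multiplier is c × k ≈ 1.109, so ΔY = k × (c·ΔTR) = (−$136.8 million) / 0.6852 ≈ −$200 million.

−$200 million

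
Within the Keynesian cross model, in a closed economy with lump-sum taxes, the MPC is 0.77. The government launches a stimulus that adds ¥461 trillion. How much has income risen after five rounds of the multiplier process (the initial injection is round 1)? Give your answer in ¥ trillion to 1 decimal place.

Round 1 adds ΔG = ¥461 trillion; each later round is MPC = 0.77 times the previous.
After 5 rounds: 461 + 354.97 + 273.3269 + 210.461713 + 162.05551901 = ΔG·(1 − c^5)/(1 − c) = 461 × (1 − 0.2706784157)/0.23 ≈ ¥1,461.8 trillion.

¥1,461.8 trillion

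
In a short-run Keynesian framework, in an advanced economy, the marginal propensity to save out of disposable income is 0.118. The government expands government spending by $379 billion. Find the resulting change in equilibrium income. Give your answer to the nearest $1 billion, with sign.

MPC = 1 − MPS = 1 − 0.118 = 0.882.
Expenditure multiplier = 1/(1 − MPC) = 1/(1 − 0.882) = 1/0.118 ≈ 8.475.
ΔY = k × ΔG = (+$379 billion) / 0.118 ≈ +$3,212 billion.

+$3,212 billion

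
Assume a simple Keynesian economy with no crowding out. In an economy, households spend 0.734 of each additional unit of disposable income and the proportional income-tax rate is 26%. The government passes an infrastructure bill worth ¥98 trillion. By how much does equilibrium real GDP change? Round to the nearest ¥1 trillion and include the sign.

Expenditure multiplier = 1/(1 − c(1−t)) = 1/(1 − 0.734×0.74) = 1/0.45684 ≈ 2.189.
ΔY = k × ΔG = (+¥98 trillion) / 0.45684 ≈ +¥215 trillion.

+¥215 trillion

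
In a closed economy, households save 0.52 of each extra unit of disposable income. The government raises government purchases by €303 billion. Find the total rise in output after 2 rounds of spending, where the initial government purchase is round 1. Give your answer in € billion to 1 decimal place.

€448.4 billion

MPC = 1 − MPS = 1 − 0.52 = 0.48.
Round 1 adds ΔG = €303 billion; each later round is MPC = 0.48 times the previous.
After 2 rounds: 303 + 145.44 = ΔG·(1 − c^2)/(1 − c) = 303 × (1 − 0.2304)/0.52 ≈ €448.4 billion.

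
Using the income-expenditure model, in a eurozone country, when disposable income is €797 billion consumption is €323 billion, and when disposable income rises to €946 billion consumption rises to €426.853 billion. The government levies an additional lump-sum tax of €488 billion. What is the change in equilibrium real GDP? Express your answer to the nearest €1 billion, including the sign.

MPC = ΔC/ΔYd = (426.853 − 323)/(946 − 797) = 103.853/149 = 0.697.
A lump-sum tax change of +€488 billion shifts disposable income by −€488 billion; first-round consumption changes by −c × ΔT = −0.697 × (+€488 billion) = −€340.136 billion.
Expenditure multiplier = 1/(1 − MPC) = 1/(1 − 0.697) = 1/0.303 ≈ 3.3.
The tax multiplier is −c × k ≈ −2.3, so ΔY = k × (−c·ΔT) = (−€340.136 billion) / 0.303 ≈ −€1,123 billion.

−€1,123 billion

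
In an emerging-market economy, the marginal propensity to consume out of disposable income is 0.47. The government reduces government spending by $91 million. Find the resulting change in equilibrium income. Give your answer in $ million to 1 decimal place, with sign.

Expenditure multiplier = 1/(1 − MPC) = 1/(1 − 0.47) = 1/0.53 ≈ 1.887.
ΔY = k × ΔG = (−$91 million) / 0.53 ≈ −$171.7 million.

−$171.7 million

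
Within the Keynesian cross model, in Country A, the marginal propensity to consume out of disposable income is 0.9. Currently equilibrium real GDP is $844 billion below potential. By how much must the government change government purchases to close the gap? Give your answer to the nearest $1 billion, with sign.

+$84 billion

Spending multiplier = 1/(1 − MPC) = 1/(1 − 0.9) = 1/0.1 = 10.
Need ΔY = +$844 billion, so ΔG = ΔY/k = (+$844 billion) × 0.1 ≈ +$84 billion.
The government should increase government purchases by $84 billion.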